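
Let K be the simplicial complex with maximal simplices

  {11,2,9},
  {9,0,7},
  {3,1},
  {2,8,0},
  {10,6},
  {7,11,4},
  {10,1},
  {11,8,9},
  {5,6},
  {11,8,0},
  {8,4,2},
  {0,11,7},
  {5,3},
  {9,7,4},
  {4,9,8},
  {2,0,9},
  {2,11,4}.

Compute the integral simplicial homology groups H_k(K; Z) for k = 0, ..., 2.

H_0 = Z^2,  H_1 = Z × Z/2,  H_2 = 0.

Take the total order 0 < 1 < 2 < 3 < 4 < 5 < 6 < 7 < 8 < 9 < 10 < 11 on the vertex set. Then K (dimension 2) consists of the simplices:

  0-simplices (12): [0], [1], [2], [3], [4], [5], [6], [7], [8], [9], [10], [11]
  1-simplices (23): (23 of them)
  2-simplices (12): [0,2,8], [0,2,9], [0,7,9], [0,7,11], [0,8,11], [2,4,8], [2,4,11], [2,9,11], [4,7,9], [4,7,11], [4,8,9], [8,9,11]

so the chain groups are C_0 ≅ Z^12, C_1 ≅ Z^23, C_2 ≅ Z^12.

∂_1: C_1 → C_0 sends each edge [p,q] (with p < q) to q − p. For instance
  ∂[8,9] = [9] − [8].
As a 12×23 matrix over Z this has rank 10, with invariant factors (1,1,1,1,1,1,1,1,1,1).

∂_2: C_2 → C_1 maps a triangle to the signed sum of its edges. For instance
  ∂[2,4,11] = [4,11] − [2,11] + [2,4],
  ∂[0,8,11] = [8,11] − [0,11] + [0,8].
As a 23×12 matrix over Z this has rank 12, with invariant factors (1,1,1,1,1,1,1,1,1,1,1,2).

Now H_k = ker ∂_k / im ∂_{k+1}, so:

  H_0: rank C_0 − rank ∂_1 = 12 − 10 = 2, and the invariant factors of ∂_1 are all 1, so H_0 ≅ Z^2.
  H_1: rank ker ∂_1 − rank ∂_2 = (23 − 10) − 12 = 1, and ∂_2 has invariant factor 2 > 1, so H_1 ≅ Z × Z/2.
  H_2: rank ker ∂_2 − rank ∂_3 = (12 − 12) − 0 = 0, and there is no ∂_3, so H_2 ≅ 0.

As a check, the Euler characteristic is 12 − 23 + 12 = 1, which agrees with 2 − 1 + 0 = 1.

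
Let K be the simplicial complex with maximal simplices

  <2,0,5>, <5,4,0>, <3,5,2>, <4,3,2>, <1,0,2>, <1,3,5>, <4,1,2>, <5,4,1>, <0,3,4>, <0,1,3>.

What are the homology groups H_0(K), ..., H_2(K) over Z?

H_0 ≅ Z,  H_1 ≅ Z/2,  H_2 = 0.

Take the total order 0 < 1 < 2 < 3 < 4 < 5 on the vertex set. Then K (dimension 2) consists of the simplices:

  0-simplices (6): [0], [1], [2], [3], [4], [5]
  1-simplices (15): [0,1], [0,2], [0,3], [0,4], [0,5], [1,2], [1,3], [1,4], [1,5], [2,3], [2,4], [2,5], [3,4], [3,5], [4,5]
  2-simplices (10): [0,1,2], [0,1,3], [0,2,5], [0,3,4], [0,4,5], [1,2,4], [1,3,5], [1,4,5], [2,3,4], [2,3,5]

Hence C_0 ≅ Z^6, C_1 ≅ Z^15, C_2 ≅ Z^10.

Boundary ∂_1: C_1 → C_0 maps an edge to its endpoints' difference, ∂[p,q] = q − p. For instance
  ∂[0,1] = [1] − [0].
This gives a 6×15 integer matrix of rank 5; reducing to Smith normal form yields diagonal entries (1,1,1,1,1).

The boundary map ∂_2: C_2 → C_1 acts by ∂[p,q,r] = [q,r] − [p,r] + [p,q]. For instance
  ∂[0,1,3] = [1,3] − [0,3] + [0,1],
  ∂[0,2,5] = [2,5] − [0,5] + [0,2].
This gives a 15×10 integer matrix of rank 10; reducing to Smith normal form yields diagonal entries (1,1,1,1,1,1,1,1,1,2).

Reading off H_k = ker ∂_k / im ∂_{k+1}:

  H_0: rank C_0 − rank ∂_1 = 6 − 5 = 1, and the invariant factors of ∂_1 are all 1, so H_0 = Z.
  H_1: rank ker ∂_1 − rank ∂_2 = (15 − 5) − 10 = 0, and ∂_2 has invariant factor 2 > 1, so H_1 = Z/2.
  H_2: rank ker ∂_2 − rank ∂_3 = (10 − 10) − 0 = 0, and there is no ∂_3, so H_2 = 0.

(K is a triangulation of the real projective plane RP^2.)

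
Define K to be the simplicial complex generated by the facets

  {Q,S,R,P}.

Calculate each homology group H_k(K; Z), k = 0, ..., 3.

K has 4 vertices, 6 edges, 4 triangles, 1 3-simplex.
rank ∂_0 = 0, rank ∂_1 = 3 ⇒ b_0 = 4 − 0 − 3 = 1; all invariant factors of ∂_1 are 1 so no torsion. So H_0 ≅ Z.
rank ∂_1 = 3, rank ∂_2 = 3 ⇒ b_1 = 6 − 3 − 3 = 0; all invariant factors of ∂_2 are 1 so no torsion. So H_1 ≅ 0.
rank ∂_2 = 3, rank ∂_3 = 1 ⇒ b_2 = 4 − 3 − 1 = 0; all invariant factors of ∂_3 are 1 so no torsion. So H_2 ≅ 0.
rank ∂_3 = 1, rank ∂_4 = 0 ⇒ b_3 = 1 − 1 − 0 = 0. So H_3 ≅ 0.

H_0 ≅ Z,  H_1 = 0,  H_2 = 0,  H_3 = 0.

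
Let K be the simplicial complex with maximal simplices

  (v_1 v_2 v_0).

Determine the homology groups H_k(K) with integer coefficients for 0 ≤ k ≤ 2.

H_0 = Z,  H_1 = 0,  H_2 = 0.

Order the vertices as v_0 < v_1 < v_2. Listing each simplex with vertices in this order, K has dimension 2 with simplices:

  0-simplices (3): [v_0], [v_1], [v_2]
  1-simplices (3): [v_0,v_1], [v_0,v_2], [v_1,v_2]
  2-simplices (1): [v_0,v_1,v_2]

Hence C_0 ≅ Z^3, C_1 ≅ Z^3, C_2 ≅ Z^1.

∂_1: C_1 → C_0 is given by ∂[p,q] = [q] − [p]. For instance
  ∂[v_0,v_2] = [v_2] − [v_0].
The 3×3 boundary matrix has rank 2 and Smith normal form diag(1,1).

Boundary ∂_2: C_2 → C_1 acts by ∂[p,q,r] = [q,r] − [p,r] + [p,q]. For instance
  ∂[v_0,v_1,v_2] = [v_1,v_2] − [v_0,v_2] + [v_0,v_1].
The 3×1 boundary matrix has rank 1 and Smith normal form diag(1).

Computing H_k = (kernel of ∂_k) / (image of ∂_{k+1}):

  H_0: rank C_0 − rank ∂_1 = 3 − 2 = 1, and the invariant factors of ∂_1 are all 1, so H_0 = Z.
  H_1: rank ker ∂_1 − rank ∂_2 = (3 − 2) − 1 = 0, and the invariant factors of ∂_2 are all 1, so H_1 = 0.
  H_2: rank ker ∂_2 − rank ∂_3 = (1 − 1) − 0 = 0, and there is no ∂_3, so H_2 = 0.

(K is a triangulation of the 2-simplex.)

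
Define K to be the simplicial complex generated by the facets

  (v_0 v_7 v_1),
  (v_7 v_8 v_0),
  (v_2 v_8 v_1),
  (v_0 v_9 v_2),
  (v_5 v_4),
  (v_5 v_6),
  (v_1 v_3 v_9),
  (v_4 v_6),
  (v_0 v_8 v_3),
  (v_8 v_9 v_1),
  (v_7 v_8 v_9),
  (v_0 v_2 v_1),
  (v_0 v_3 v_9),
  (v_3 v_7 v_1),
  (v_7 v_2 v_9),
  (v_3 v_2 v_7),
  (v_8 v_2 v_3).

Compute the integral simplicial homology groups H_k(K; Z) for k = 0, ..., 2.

H_0 = Z^2,  H_1 = Z^3,  H_2 = Z.

Take the total order v_0 < v_1 < v_2 < v_3 < v_4 < v_5 < v_6 < v_7 < v_8 < v_9 on the vertex set. Then K (dimension 2) consists of the simplices:

  0-simplices (10): [v_0], [v_1], [v_2], [v_3], [v_4], [v_5], [v_6], [v_7], [v_8], [v_9]
  1-simplices (24): (24 of them)
  2-simplices (14): (14 of them)

giving chain groups C_0 ≅ Z^10, C_1 ≅ Z^24, C_2 ≅ Z^14.

∂_1: C_1 → C_0 is given by ∂[p,q] = [q] − [p]. For instance
  ∂[v_5,v_6] = [v_6] − [v_5].
The resulting 10×24 matrix has rank 8, and its Smith normal form has invariant factors (1,1,1,1,1,1,1,1).

∂_2: C_2 → C_1 maps a triangle to the signed sum of its edges. For instance
  ∂[v_1,v_8,v_9] = [v_8,v_9] − [v_1,v_9] + [v_1,v_8],
  ∂[v_2,v_3,v_8] = [v_3,v_8] − [v_2,v_8] + [v_2,v_3].
As a 24×14 matrix over Z this has rank 13, with invariant factors (1,1,1,1,1,1,1,1,1,1,1,1,1).

Reading off H_k = ker ∂_k / im ∂_{k+1}:

  H_0: rank C_0 − rank ∂_1 = 10 − 8 = 2, and the invariant factors of ∂_1 are all 1, so H_0 ≅ Z^2.
  H_1: rank ker ∂_1 − rank ∂_2 = (24 − 8) − 13 = 3, and the invariant factors of ∂_2 are all 1, so H_1 ≅ Z^3.
  H_2: rank ker ∂_2 − rank ∂_3 = (14 − 13) − 0 = 1, and there is no ∂_3, so H_2 ≅ Z.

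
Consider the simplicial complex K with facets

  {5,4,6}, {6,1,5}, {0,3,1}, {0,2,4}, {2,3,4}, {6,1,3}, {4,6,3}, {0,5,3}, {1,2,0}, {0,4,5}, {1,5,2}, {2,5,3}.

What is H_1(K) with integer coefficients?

Fix the vertex order 0 < 1 < 2 < 3 < 4 < 5 < 6 and write every simplex with vertices in increasing order. Then dim K = 2 and the simplices of K are:

  0-simplices (7): [0], [1], [2], [3], [4], [5], [6]
  1-simplices (18): [0,1], [0,2], [0,3], [0,4], [0,5], [1,2], [1,3], [1,5], [1,6], [2,3], [2,4], [2,5], [3,4], [3,5], [3,6], [4,5], [4,6], [5,6]
  2-simplices (12): [0,1,2], [0,1,3], [0,2,4], [0,3,5], [0,4,5], [1,2,5], [1,3,6], [1,5,6], [2,3,4], [2,3,5], [3,4,6], [4,5,6]

so the chain groups are C_0 ≅ Z^7, C_1 ≅ Z^18, C_2 ≅ Z^12.

∂_1: C_1 → C_0 sends each edge [p,q] (with p < q) to q − p. For instance
  ∂[2,4] = [4] − [2].
This gives a 7×18 integer matrix of rank 6; reducing to Smith normal form yields diagonal entries (1,1,1,1,1,1).

Boundary ∂_2: C_2 → C_1 sends each 2-simplex [p,q,r] to [q,r] − [p,r] + [p,q]. For instance
  ∂[0,1,3] = [1,3] − [0,3] + [0,1],
  ∂[0,2,4] = [2,4] − [0,4] + [0,2].
As a 18×12 matrix over Z this has rank 12, with invariant factors (1,1,1,1,1,1,1,1,1,1,1,2).

Now H_k = ker ∂_k / im ∂_{k+1}, so:

  H_1: rank ker ∂_1 − rank ∂_2 = (18 − 6) − 12 = 0, and ∂_2 has invariant factor 2 > 1, so H_1 = Z/2Z.

(K is a triangulation of the real projective plane RP^2.)

H_1 = Z/2Z.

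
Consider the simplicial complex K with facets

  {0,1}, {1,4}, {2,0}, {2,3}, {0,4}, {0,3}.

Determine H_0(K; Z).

Take the total order 0 < 1 < 2 < 3 < 4 on the vertex set. Then K (dimension 1) consists of the simplices:

  0-simplices (5): [0], [1], [2], [3], [4]
  1-simplices (6): [0,1], [0,2], [0,3], [0,4], [1,4], [2,3]

so the chain groups are C_0 ≅ Z^5, C_1 ≅ Z^6.

∂_1: C_1 → C_0 is given by ∂[p,q] = [q] − [p].
As a 5×6 matrix over Z this has rank 4, with invariant factors (1,1,1,1).

Now H_k = ker ∂_k / im ∂_{k+1}, so:

  H_0: rank C_0 − rank ∂_1 = 5 − 4 = 1, and the invariant factors of ∂_1 are all 1, so H_0 ≅ Z.

H_0 = Z.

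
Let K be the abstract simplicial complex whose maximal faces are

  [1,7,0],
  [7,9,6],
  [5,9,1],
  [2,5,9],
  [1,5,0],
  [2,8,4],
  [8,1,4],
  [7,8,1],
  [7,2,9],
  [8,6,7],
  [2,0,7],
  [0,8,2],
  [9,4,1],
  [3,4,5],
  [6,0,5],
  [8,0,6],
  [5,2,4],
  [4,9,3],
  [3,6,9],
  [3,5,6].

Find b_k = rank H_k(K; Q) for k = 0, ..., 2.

b_0 = 1, b_1 = 1, b_2 = 0.

Order the vertices as 0 < 1 < 2 < 3 < 4 < 5 < 6 < 7 < 8 < 9. Listing each simplex with vertices in this order, K has dimension 2 with simplices:

  0-simplices (10): [0], [1], [2], [3], [4], [5], [6], [7], [8], [9]
  1-simplices (30): (30 of them)
  2-simplices (20): (20 of them)

so the chain groups are C_0 ≅ Z^10, C_1 ≅ Z^30, C_2 ≅ Z^20.

Boundary ∂_1: C_1 → C_0 sends each edge [p,q] (with p < q) to q − p. For instance
  ∂[1,8] = [8] − [1].
As a 10×30 matrix over Z this has rank 9, with invariant factors (1,1,1,1,1,1,1,1,1).

∂_2: C_2 → C_1 acts by ∂[p,q,r] = [q,r] − [p,r] + [p,q]. For instance
  ∂[3,4,5] = [4,5] − [3,5] + [3,4],
  ∂[0,6,8] = [6,8] − [0,8] + [0,6].
As a 30×20 matrix over Z this has rank 20, with invariant factors (1,1,1,1,1,1,1,1,1,1,1,1,1,1,1,1,1,1,1,2).

Reading off H_k = ker ∂_k / im ∂_{k+1}:

  H_0: rank C_0 − rank ∂_1 = 10 − 9 = 1, and the invariant factors of ∂_1 are all 1, so H_0 ≅ Z.
  H_1: rank ker ∂_1 − rank ∂_2 = (30 − 9) − 20 = 1, and ∂_2 has invariant factor 2 > 1, so H_1 ≅ Z ⊕ Z_2.
  H_2: rank ker ∂_2 − rank ∂_3 = (20 − 20) − 0 = 0, and there is no ∂_3, so H_2 ≅ 0.

As a check, the Euler characteristic is 10 − 30 + 20 = 0, which agrees with 1 − 1 + 0 = 0.

Hence the Betti numbers are b_0 = 1, b_1 = 1, b_2 = 0.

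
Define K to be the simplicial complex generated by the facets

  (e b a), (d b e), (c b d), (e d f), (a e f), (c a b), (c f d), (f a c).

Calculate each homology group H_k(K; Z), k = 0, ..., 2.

H_0 = Z,  H_1 = 0,  H_2 = Z.

Take the total order a < b < c < d < e < f on the vertex set. Then K (dimension 2) consists of the simplices:

  0-simplices (6): a, b, c, d, e, f
  1-simplices (12): ab, ac, ae, af, bc, bd, be, cd, cf, de, df, ef
  2-simplices (8): abc, abe, acf, aef, bcd, bde, cdf, def

Hence C_0 ≅ Z^6, C_1 ≅ Z^12, C_2 ≅ Z^8.

The boundary map ∂_1: C_1 → C_0 is given by ∂[p,q] = [q] − [p]. For instance
  ∂ae = e − a.
As a 6×12 matrix over Z this has rank 5, with invariant factors (1,1,1,1,1).

The boundary map ∂_2: C_2 → C_1 maps a triangle to the signed sum of its edges. For instance
  ∂aef = ef − af + ae,
  ∂bde = de − be + bd.
This gives a 12×8 integer matrix of rank 7; reducing to Smith normal form yields diagonal entries (1,1,1,1,1,1,1).

From H_k ≅ ker(∂_k) / im(∂_{k+1}) we obtain:

  H_0: rank C_0 − rank ∂_1 = 6 − 5 = 1, and the invariant factors of ∂_1 are all 1, so H_0 = Z.
  H_1: rank ker ∂_1 − rank ∂_2 = (12 − 5) − 7 = 0, and the invariant factors of ∂_2 are all 1, so H_1 = 0.
  H_2: rank ker ∂_2 − rank ∂_3 = (8 − 7) − 0 = 1, and there is no ∂_3, so H_2 = Z.

As a check, the Euler characteristic is 6 − 12 + 8 = 2, which agrees with 1 − 0 + 1 = 2.
(K is a triangulation of the 2-sphere S^2.)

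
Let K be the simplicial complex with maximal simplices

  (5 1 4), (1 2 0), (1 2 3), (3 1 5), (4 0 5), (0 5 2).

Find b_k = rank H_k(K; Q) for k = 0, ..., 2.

We work with the vertex ordering 0 < 1 < 2 < 3 < 4 < 5. The simplices of K, each written with vertices in increasing order, are:

  0-simplices (6): [0], [1], [2], [3], [4], [5]
  1-simplices (12): [0,1], [0,2], [0,4], [0,5], [1,2], [1,3], [1,4], [1,5], [2,3], [2,5], [3,5], [4,5]
  2-simplices (6): [0,1,2], [0,2,5], [0,4,5], [1,2,3], [1,3,5], [1,4,5]

giving chain groups C_0 ≅ Z^6, C_1 ≅ Z^12, C_2 ≅ Z^6.

∂_1: C_1 → C_0 is given by ∂[p,q] = [q] − [p].
The 6×12 boundary matrix has rank 5 and Smith normal form diag(1,1,1,1,1).

The boundary map ∂_2: C_2 → C_1 maps a triangle to the signed sum of its edges. For instance
  ∂[0,1,2] = [1,2] − [0,2] + [0,1],
  ∂[1,4,5] = [4,5] − [1,5] + [1,4].
The 12×6 boundary matrix has rank 6 and Smith normal form diag(1,1,1,1,1,1).

Now H_k = ker ∂_k / im ∂_{k+1}, so:

  H_0: rank C_0 − rank ∂_1 = 6 − 5 = 1, and the invariant factors of ∂_1 are all 1, so H_0 ≅ Z.
  H_1: rank ker ∂_1 − rank ∂_2 = (12 − 5) − 6 = 1, and the invariant factors of ∂_2 are all 1, so H_1 ≅ Z.
  H_2: rank ker ∂_2 − rank ∂_3 = (6 − 6) − 0 = 0, and there is no ∂_3, so H_2 ≅ 0.

As a check, the Euler characteristic is 6 − 12 + 6 = 0, which agrees with 1 − 1 + 0 = 0.

Hence the Betti numbers are b_0 = 1, b_1 = 1, b_2 = 0.

b_0 = 1, b_1 = 1, b_2 = 0.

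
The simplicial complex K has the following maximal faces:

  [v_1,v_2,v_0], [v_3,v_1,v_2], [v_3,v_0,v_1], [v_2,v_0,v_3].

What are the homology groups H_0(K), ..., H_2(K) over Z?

Fix the vertex order v_0 < v_1 < v_2 < v_3 and write every simplex with vertices in increasing order. Then dim K = 2 and the simplices of K are:

  0-simplices (4): [v_0], [v_1], [v_2], [v_3]
  1-simplices (6): [v_0,v_1], [v_0,v_2], [v_0,v_3], [v_1,v_2], [v_1,v_3], [v_2,v_3]
  2-simplices (4): [v_0,v_1,v_2], [v_0,v_1,v_3], [v_0,v_2,v_3], [v_1,v_2,v_3]

so the chain groups are C_0 ≅ Z^4, C_1 ≅ Z^6, C_2 ≅ Z^4.

The boundary map ∂_1: C_1 → C_0 is given by ∂[p,q] = [q] − [p].
As a 4×6 matrix over Z this has rank 3, with invariant factors (1,1,1).

The boundary map ∂_2: C_2 → C_1 maps a triangle to the signed sum of its edges. For instance
  ∂[v_1,v_2,v_3] = [v_2,v_3] − [v_1,v_3] + [v_1,v_2],
  ∂[v_0,v_1,v_2] = [v_1,v_2] − [v_0,v_2] + [v_0,v_1].
The 6×4 boundary matrix has rank 3 and Smith normal form diag(1,1,1).

Now H_k = ker ∂_k / im ∂_{k+1}, so:

  H_0: rank C_0 − rank ∂_1 = 4 − 3 = 1, and the invariant factors of ∂_1 are all 1, so H_0 ≅ Z.
  H_1: rank ker ∂_1 − rank ∂_2 = (6 − 3) − 3 = 0, and the invariant factors of ∂_2 are all 1, so H_1 ≅ 0.
  H_2: rank ker ∂_2 − rank ∂_3 = (4 − 3) − 0 = 1, and there is no ∂_3, so H_2 ≅ Z.

As a check, the Euler characteristic is 4 − 6 + 4 = 2, which agrees with 1 − 0 + 1 = 2.

H_0 ≅ Z,  H_1 = 0,  H_2 ≅ Z.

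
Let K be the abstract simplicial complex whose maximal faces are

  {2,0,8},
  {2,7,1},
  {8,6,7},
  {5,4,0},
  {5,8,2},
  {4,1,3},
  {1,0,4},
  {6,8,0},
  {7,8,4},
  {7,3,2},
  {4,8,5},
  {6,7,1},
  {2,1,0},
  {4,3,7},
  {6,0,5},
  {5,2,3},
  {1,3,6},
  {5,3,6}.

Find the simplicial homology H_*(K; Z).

Order the vertices as 0 < 1 < 2 < 3 < 4 < 5 < 6 < 7 < 8. Listing each simplex with vertices in this order, K has dimension 2 with simplices:

  0-simplices (9): [0], [1], [2], [3], [4], [5], [6], [7], [8]
  1-simplices (27): (27 of them)
  2-simplices (18): [0,1,2], [0,1,4], [0,2,8], [0,4,5], [0,5,6], [0,6,8], [1,2,7], [1,3,4], [1,3,6], [1,6,7], [2,3,5], [2,3,7], [2,5,8], [3,4,7], [3,5,6], [4,5,8], [4,7,8], [6,7,8]

giving chain groups C_0 ≅ Z^9, C_1 ≅ Z^27, C_2 ≅ Z^18.

Boundary ∂_1: C_1 → C_0 is given by ∂[p,q] = [q] − [p].
The resulting 9×27 matrix has rank 8, and its Smith normal form has invariant factors (1,1,1,1,1,1,1,1).

Boundary ∂_2: C_2 → C_1 acts by ∂[p,q,r] = [q,r] − [p,r] + [p,q]. For instance
  ∂[2,3,7] = [3,7] − [2,7] + [2,3],
  ∂[1,6,7] = [6,7] − [1,7] + [1,6].
As a 27×18 matrix over Z this has rank 18, with invariant factors (1,1,1,1,1,1,1,1,1,1,1,1,1,1,1,1,1,2).

Reading off H_k = ker ∂_k / im ∂_{k+1}:

  H_0: rank C_0 − rank ∂_1 = 9 − 8 = 1, and the invariant factors of ∂_1 are all 1, so H_0 = Z.
  H_1: rank ker ∂_1 − rank ∂_2 = (27 − 8) − 18 = 1, and ∂_2 has invariant factor 2 > 1, so H_1 = Z ⊕ Z/2.
  H_2: rank ker ∂_2 − rank ∂_3 = (18 − 18) − 0 = 0, and there is no ∂_3, so H_2 = 0.

(K is a triangulation of the Klein bottle.)

H_0 = Z,  H_1 = Z ⊕ Z/2,  H_2 = 0.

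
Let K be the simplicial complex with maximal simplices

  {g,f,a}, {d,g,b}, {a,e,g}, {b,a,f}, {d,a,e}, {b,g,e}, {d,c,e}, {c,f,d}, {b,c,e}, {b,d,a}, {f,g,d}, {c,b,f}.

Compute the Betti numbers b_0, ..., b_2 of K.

K has 7 vertices, 18 edges, 12 triangles.
rank ∂_0 = 0, rank ∂_1 = 6 ⇒ b_0 = 7 − 0 − 6 = 1; all invariant factors of ∂_1 are 1 so no torsion. So H_0 ≅ Z.
rank ∂_1 = 6, rank ∂_2 = 12 ⇒ b_1 = 18 − 6 − 12 = 0; ∂_2 has invariant factor(s) [2] giving torsion. So H_1 ≅ Z/2.
rank ∂_2 = 12, rank ∂_3 = 0 ⇒ b_2 = 12 − 12 − 0 = 0. So H_2 ≅ 0.

b_0 = 1, b_1 = 0, b_2 = 0.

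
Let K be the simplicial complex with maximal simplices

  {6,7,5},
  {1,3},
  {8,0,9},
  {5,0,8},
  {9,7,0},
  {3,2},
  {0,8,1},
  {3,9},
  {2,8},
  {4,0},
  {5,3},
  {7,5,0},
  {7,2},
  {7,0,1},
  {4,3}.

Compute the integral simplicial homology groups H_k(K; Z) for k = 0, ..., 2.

We work with the vertex ordering 0 < 1 < 2 < 3 < 4 < 5 < 6 < 7 < 8 < 9. The simplices of K, each written with vertices in increasing order, are:

  0-simplices (10): [0], [1], [2], [3], [4], [5], [6], [7], [8], [9]
  1-simplices (21): [0,1], [0,4], [0,5], [0,7], [0,8], [0,9], [1,3], [1,7], [1,8], [2,3], [2,7], [2,8], [3,4], [3,5], [3,9], [5,6], [5,7], [5,8], [6,7], [7,9], [8,9]
  2-simplices (7): [0,1,7], [0,1,8], [0,5,7], [0,5,8], [0,7,9], [0,8,9], [5,6,7]

giving chain groups C_0 ≅ Z^10, C_1 ≅ Z^21, C_2 ≅ Z^7.

Boundary ∂_1: C_1 → C_0 sends each edge [p,q] (with p < q) to q − p. For instance
  ∂[0,1] = [1] − [0].
The 10×21 boundary matrix has rank 9 and Smith normal form diag(1,1,1,1,1,1,1,1,1).

∂_2: C_2 → C_1 maps a triangle to the signed sum of its edges. For instance
  ∂[0,7,9] = [7,9] − [0,9] + [0,7],
  ∂[0,5,8] = [5,8] − [0,8] + [0,5].
The resulting 21×7 matrix has rank 7, and its Smith normal form has invariant factors (1,1,1,1,1,1,1).

Reading off H_k = ker ∂_k / im ∂_{k+1}:

  H_0: rank C_0 − rank ∂_1 = 10 − 9 = 1, and the invariant factors of ∂_1 are all 1, so H_0 = Z.
  H_1: rank ker ∂_1 − rank ∂_2 = (21 − 9) − 7 = 5, and the invariant factors of ∂_2 are all 1, so H_1 = Z^5.
  H_2: rank ker ∂_2 − rank ∂_3 = (7 − 7) − 0 = 0, and there is no ∂_3, so H_2 = 0.

H_0 = Z,  H_1 = Z^5,  H_2 = 0.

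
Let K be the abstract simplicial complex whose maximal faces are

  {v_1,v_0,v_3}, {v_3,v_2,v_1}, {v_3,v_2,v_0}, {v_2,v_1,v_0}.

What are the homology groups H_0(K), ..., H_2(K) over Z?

We work with the vertex ordering v_0 < v_1 < v_2 < v_3. The simplices of K, each written with vertices in increasing order, are:

  0-simplices (4): [v_0], [v_1], [v_2], [v_3]
  1-simplices (6): [v_0,v_1], [v_0,v_2], [v_0,v_3], [v_1,v_2], [v_1,v_3], [v_2,v_3]
  2-simplices (4): [v_0,v_1,v_2], [v_0,v_1,v_3], [v_0,v_2,v_3], [v_1,v_2,v_3]

Hence C_0 ≅ Z^4, C_1 ≅ Z^6, C_2 ≅ Z^4.

The boundary map ∂_1: C_1 → C_0 is given by ∂[p,q] = [q] − [p]. For instance
  ∂[v_0,v_2] = [v_2] − [v_0].
The resulting 4×6 matrix has rank 3, and its Smith normal form has invariant factors (1,1,1).

Boundary ∂_2: C_2 → C_1 maps a triangle to the signed sum of its edges. For instance
  ∂[v_0,v_1,v_2] = [v_1,v_2] − [v_0,v_2] + [v_0,v_1],
  ∂[v_0,v_2,v_3] = [v_2,v_3] − [v_0,v_3] + [v_0,v_2].
The resulting 6×4 matrix has rank 3, and its Smith normal form has invariant factors (1,1,1).

Reading off H_k = ker ∂_k / im ∂_{k+1}:

  H_0: rank C_0 − rank ∂_1 = 4 − 3 = 1, and the invariant factors of ∂_1 are all 1, so H_0 = Z.
  H_1: rank ker ∂_1 − rank ∂_2 = (6 − 3) − 3 = 0, and the invariant factors of ∂_2 are all 1, so H_1 = 0.
  H_2: rank ker ∂_2 − rank ∂_3 = (4 − 3) − 0 = 1, and there is no ∂_3, so H_2 = Z.

As a check, the Euler characteristic is 4 − 6 + 4 = 2, which agrees with 1 − 0 + 1 = 2.

H_0 = Z,  H_1 = 0,  H_2 = Z.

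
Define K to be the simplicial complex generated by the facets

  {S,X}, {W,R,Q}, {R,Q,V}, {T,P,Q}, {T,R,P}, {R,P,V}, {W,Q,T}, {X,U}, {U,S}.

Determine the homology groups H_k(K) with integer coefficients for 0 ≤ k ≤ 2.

H_0 ≅ Z^2,  H_1 ≅ Z^2,  H_2 = 0.

Take the total order P < Q < R < S < T < U < V < W < X on the vertex set. Then K (dimension 2) consists of the simplices:

  0-simplices (9): P, Q, R, S, T, U, V, W, X
  1-simplices (15): PQ, PR, PT, PV, QR, QT, QV, QW, RT, RV, RW, SU, SX, TW, UX
  2-simplices (6): PQT, PRT, PRV, QRV, QRW, QTW

giving chain groups C_0 ≅ Z^9, C_1 ≅ Z^15, C_2 ≅ Z^6.

Boundary ∂_1: C_1 → C_0 maps an edge to its endpoints' difference, ∂[p,q] = q − p. For instance
  ∂TW = W − T.
This gives a 9×15 integer matrix of rank 7; reducing to Smith normal form yields diagonal entries (1,1,1,1,1,1,1).

∂_2: C_2 → C_1 maps a triangle to the signed sum of its edges. For instance
  ∂PRT = RT − PT + PR,
  ∂QRW = RW − QW + QR.
This gives a 15×6 integer matrix of rank 6; reducing to Smith normal form yields diagonal entries (1,1,1,1,1,1).

Now H_k = ker ∂_k / im ∂_{k+1}, so:

  H_0: rank C_0 − rank ∂_1 = 9 − 7 = 2, and the invariant factors of ∂_1 are all 1, so H_0 ≅ Z^2.
  H_1: rank ker ∂_1 − rank ∂_2 = (15 − 7) − 6 = 2, and the invariant factors of ∂_2 are all 1, so H_1 ≅ Z^2.
  H_2: rank ker ∂_2 − rank ∂_3 = (6 − 6) − 0 = 0, and there is no ∂_3, so H_2 ≅ 0.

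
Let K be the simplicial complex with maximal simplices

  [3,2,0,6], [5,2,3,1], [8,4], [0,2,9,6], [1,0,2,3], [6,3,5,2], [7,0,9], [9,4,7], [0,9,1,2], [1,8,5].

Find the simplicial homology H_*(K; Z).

H_0 ≅ Z,  H_1 ≅ Z,  H_2 = 0,  H_3 = 0.

Order the vertices as 0 < 1 < 2 < 3 < 4 < 5 < 6 < 7 < 8 < 9. Listing each simplex with vertices in this order, K has dimension 3 with simplices:

  0-simplices (10): [0], [1], [2], [3], [4], [5], [6], [7], [8], [9]
  1-simplices (24): (24 of them)
  2-simplices (20): (20 of them)
  3-simplices (6): [0,1,2,3], [0,1,2,9], [0,2,3,6], [0,2,6,9], [1,2,3,5], [2,3,5,6]

giving chain groups C_0 ≅ Z^10, C_1 ≅ Z^24, C_2 ≅ Z^20, C_3 ≅ Z^6.

∂_1: C_1 → C_0 sends each edge [p,q] (with p < q) to q − p. For instance
  ∂[0,7] = [7] − [0].
This gives a 10×24 integer matrix of rank 9; reducing to Smith normal form yields diagonal entries (1,1,1,1,1,1,1,1,1).

The boundary map ∂_2: C_2 → C_1 maps a triangle to the signed sum of its edges. For instance
  ∂[2,5,6] = [5,6] − [2,6] + [2,5],
  ∂[1,2,9] = [2,9] − [1,9] + [1,2].
This gives a 24×20 integer matrix of rank 14; reducing to Smith normal form yields diagonal entries (1,1,1,1,1,1,1,1,1,1,1,1,1,1).

The boundary map ∂_3: C_3 → C_2 sends each 3-simplex σ to the alternating sum Σ_i (−1)^i (σ with its i-th vertex removed). For instance
  ∂[0,2,6,9] = [2,6,9] − [0,6,9] + [0,2,9] − [0,2,6],
  ∂[1,2,3,5] = [2,3,5] − [1,3,5] + [1,2,5] − [1,2,3].
The 20×6 boundary matrix has rank 6 and Smith normal form diag(1,1,1,1,1,1).

Computing H_k = (kernel of ∂_k) / (image of ∂_{k+1}):

  H_0: rank C_0 − rank ∂_1 = 10 − 9 = 1, and the invariant factors of ∂_1 are all 1, so H_0 ≅ Z.
  H_1: rank ker ∂_1 − rank ∂_2 = (24 − 9) − 14 = 1, and the invariant factors of ∂_2 are all 1, so H_1 ≅ Z.
  H_2: rank ker ∂_2 − rank ∂_3 = (20 − 14) − 6 = 0, and the invariant factors of ∂_3 are all 1, so H_2 ≅ 0.
  H_3: rank ker ∂_3 − rank ∂_4 = (6 − 6) − 0 = 0, and there is no ∂_4, so H_3 ≅ 0.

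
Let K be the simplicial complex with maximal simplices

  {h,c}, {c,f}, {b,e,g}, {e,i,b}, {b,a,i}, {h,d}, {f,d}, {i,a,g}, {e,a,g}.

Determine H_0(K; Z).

We work with the vertex ordering a < b < c < d < e < f < g < h < i. The simplices of K, each written with vertices in increasing order, are:

  0-simplices (9): a, b, c, d, e, f, g, h, i
  1-simplices (14): ab, ae, ag, ai, be, bg, bi, cf, ch, df, dh, eg, ei, gi
  2-simplices (5): abi, aeg, agi, beg, bei

Hence C_0 ≅ Z^9, C_1 ≅ Z^14, C_2 ≅ Z^5.

∂_1: C_1 → C_0 sends each edge [p,q] (with p < q) to q − p. For instance
  ∂df = f − d.
The 9×14 boundary matrix has rank 7 and Smith normal form diag(1,1,1,1,1,1,1).

The boundary map ∂_2: C_2 → C_1 acts by ∂[p,q,r] = [q,r] − [p,r] + [p,q]. For instance
  ∂agi = gi − ai + ag,
  ∂bei = ei − bi + be.
This gives a 14×5 integer matrix of rank 5; reducing to Smith normal form yields diagonal entries (1,1,1,1,1).

Now H_k = ker ∂_k / im ∂_{k+1}, so:

  H_0: rank C_0 − rank ∂_1 = 9 − 7 = 2, and the invariant factors of ∂_1 are all 1, so H_0 ≅ Z^2.

H_0 = Z^2.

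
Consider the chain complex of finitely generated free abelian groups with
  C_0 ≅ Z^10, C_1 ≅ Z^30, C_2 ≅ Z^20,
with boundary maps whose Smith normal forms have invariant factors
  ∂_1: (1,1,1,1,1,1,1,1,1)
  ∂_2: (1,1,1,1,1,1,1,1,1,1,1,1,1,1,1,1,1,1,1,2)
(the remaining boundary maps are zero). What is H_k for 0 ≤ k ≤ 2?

H_0 ≅ Z,  H_1 ≅ Z ⊕ Z_2,  H_2 = 0.

H_0: b_0 = 10 − 0 − 9 = 1; torsion from ∂_1 factors > 1: none. So H_0 ≅ Z.
H_1: b_1 = 30 − 9 − 20 = 1; torsion from ∂_2 factors > 1: [2]. So H_1 ≅ Z ⊕ Z_2.
H_2: b_2 = 20 − 20 − 0 = 0; torsion from ∂_3 factors > 1: none. So H_2 ≅ 0.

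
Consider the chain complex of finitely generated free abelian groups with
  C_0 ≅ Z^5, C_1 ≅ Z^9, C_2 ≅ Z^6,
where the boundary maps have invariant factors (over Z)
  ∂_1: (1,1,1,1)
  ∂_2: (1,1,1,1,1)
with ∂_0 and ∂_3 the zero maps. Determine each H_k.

H_0: b_0 = 5 − 0 − 4 = 1; torsion from ∂_1 factors > 1: none. So H_0 = Z.
H_1: b_1 = 9 − 4 − 5 = 0; torsion from ∂_2 factors > 1: none. So H_1 = 0.
H_2: b_2 = 6 − 5 − 0 = 1; torsion from ∂_3 factors > 1: none. So H_2 = Z.

H_0 = Z,  H_1 = 0,  H_2 = Z.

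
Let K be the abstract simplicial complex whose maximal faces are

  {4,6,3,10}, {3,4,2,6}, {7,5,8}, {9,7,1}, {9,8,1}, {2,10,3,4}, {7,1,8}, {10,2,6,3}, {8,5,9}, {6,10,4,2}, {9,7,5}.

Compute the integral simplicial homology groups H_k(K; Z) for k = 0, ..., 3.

H_0 ≅ Z^2,  H_1 = 0,  H_2 ≅ Z,  H_3 ≅ Z.

We work with the vertex ordering 1 < 2 < 3 < 4 < 5 < 6 < 7 < 8 < 9 < 10. The simplices of K, each written with vertices in increasing order, are:

  0-simplices (10): [1], [2], [3], [4], [5], [6], [7], [8], [9], [10]
  1-simplices (19): [1,7], [1,8], [1,9], [2,3], [2,4], [2,6], [2,10], [3,4], [3,6], [3,10], [4,6], [4,10], [5,7], [5,8], [5,9], [6,10], [7,8], [7,9], [8,9]
  2-simplices (16): [1,7,8], [1,7,9], [1,8,9], [2,3,4], [2,3,6], [2,3,10], [2,4,6], [2,4,10], [2,6,10], [3,4,6], [3,4,10], [3,6,10], [4,6,10], [5,7,8], [5,7,9], [5,8,9]
  3-simplices (5): [2,3,4,6], [2,3,4,10], [2,3,6,10], [2,4,6,10], [3,4,6,10]

giving chain groups C_0 ≅ Z^10, C_1 ≅ Z^19, C_2 ≅ Z^16, C_3 ≅ Z^5.

Boundary ∂_1: C_1 → C_0 maps an edge to its endpoints' difference, ∂[p,q] = q − p. For instance
  ∂[2,3] = [3] − [2].
The resulting 10×19 matrix has rank 8, and its Smith normal form has invariant factors (1,1,1,1,1,1,1,1).

The boundary map ∂_2: C_2 → C_1 acts by ∂[p,q,r] = [q,r] − [p,r] + [p,q]. For instance
  ∂[2,3,6] = [3,6] − [2,6] + [2,3],
  ∂[2,6,10] = [6,10] − [2,10] + [2,6].
As a 19×16 matrix over Z this has rank 11, with invariant factors (1,1,1,1,1,1,1,1,1,1,1).

Boundary ∂_3: C_3 → C_2 sends each 3-simplex σ to the alternating sum Σ_i (−1)^i (σ with its i-th vertex removed). For instance
  ∂[3,4,6,10] = [4,6,10] − [3,6,10] + [3,4,10] − [3,4,6],
  ∂[2,3,4,10] = [3,4,10] − [2,4,10] + [2,3,10] − [2,3,4].
As a 16×5 matrix over Z this has rank 4, with invariant factors (1,1,1,1).

From H_k ≅ ker(∂_k) / im(∂_{k+1}) we obtain:

  H_0: rank C_0 − rank ∂_1 = 10 − 8 = 2, and the invariant factors of ∂_1 are all 1, so H_0 ≅ Z^2.
  H_1: rank ker ∂_1 − rank ∂_2 = (19 − 8) − 11 = 0, and the invariant factors of ∂_2 are all 1, so H_1 ≅ 0.
  H_2: rank ker ∂_2 − rank ∂_3 = (16 − 11) − 4 = 1, and the invariant factors of ∂_3 are all 1, so H_2 ≅ Z.
  H_3: rank ker ∂_3 − rank ∂_4 = (5 − 4) − 0 = 1, and there is no ∂_4, so H_3 ≅ Z.

(K is a triangulation of the disjoint union of the 2-sphere S^2 and the 3-sphere S^3.)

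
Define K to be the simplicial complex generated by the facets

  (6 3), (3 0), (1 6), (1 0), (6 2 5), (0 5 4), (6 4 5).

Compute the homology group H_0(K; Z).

H_0 = Z.

Fix the vertex order 0 < 1 < 2 < 3 < 4 < 5 < 6 and write every simplex with vertices in increasing order. Then dim K = 2 and the simplices of K are:

  0-simplices (7): [0], [1], [2], [3], [4], [5], [6]
  1-simplices (11): [0,1], [0,3], [0,4], [0,5], [1,6], [2,5], [2,6], [3,6], [4,5], [4,6], [5,6]
  2-simplices (3): [0,4,5], [2,5,6], [4,5,6]

so the chain groups are C_0 ≅ Z^7, C_1 ≅ Z^11, C_2 ≅ Z^3.

The boundary map ∂_1: C_1 → C_0 maps an edge to its endpoints' difference, ∂[p,q] = q − p. For instance
  ∂[0,3] = [3] − [0].
As a 7×11 matrix over Z this has rank 6, with invariant factors (1,1,1,1,1,1).

Boundary ∂_2: C_2 → C_1 acts by ∂[p,q,r] = [q,r] − [p,r] + [p,q]. For instance
  ∂[4,5,6] = [5,6] − [4,6] + [4,5],
  ∂[0,4,5] = [4,5] − [0,5] + [0,4].
As a 11×3 matrix over Z this has rank 3, with invariant factors (1,1,1).

From H_k ≅ ker(∂_k) / im(∂_{k+1}) we obtain:

  H_0: rank C_0 − rank ∂_1 = 7 − 6 = 1, and the invariant factors of ∂_1 are all 1, so H_0 ≅ Z.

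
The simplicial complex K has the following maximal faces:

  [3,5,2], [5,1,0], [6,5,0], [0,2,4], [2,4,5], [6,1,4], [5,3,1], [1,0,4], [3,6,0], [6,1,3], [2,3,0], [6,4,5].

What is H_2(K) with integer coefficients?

H_2 ≅ 0.

Order the vertices as 0 < 1 < 2 < 3 < 4 < 5 < 6. Listing each simplex with vertices in this order, K has dimension 2 with simplices:

  0-simplices (7): [0], [1], [2], [3], [4], [5], [6]
  1-simplices (18): [0,1], [0,2], [0,3], [0,4], [0,5], [0,6], [1,3], [1,4], [1,5], [1,6], [2,3], [2,4], [2,5], [3,5], [3,6], [4,5], [4,6], [5,6]
  2-simplices (12): [0,1,4], [0,1,5], [0,2,3], [0,2,4], [0,3,6], [0,5,6], [1,3,5], [1,3,6], [1,4,6], [2,3,5], [2,4,5], [4,5,6]

Hence C_0 ≅ Z^7, C_1 ≅ Z^18, C_2 ≅ Z^12.

The boundary map ∂_1: C_1 → C_0 sends each edge [p,q] (with p < q) to q − p.
This gives a 7×18 integer matrix of rank 6; reducing to Smith normal form yields diagonal entries (1,1,1,1,1,1).

∂_2: C_2 → C_1 maps a triangle to the signed sum of its edges. For instance
  ∂[0,1,5] = [1,5] − [0,5] + [0,1],
  ∂[1,4,6] = [4,6] − [1,6] + [1,4].
The resulting 18×12 matrix has rank 12, and its Smith normal form has invariant factors (1,1,1,1,1,1,1,1,1,1,1,2).

From H_k ≅ ker(∂_k) / im(∂_{k+1}) we obtain:

  H_2: rank ker ∂_2 − rank ∂_3 = (12 − 12) − 0 = 0, and there is no ∂_3, so H_2 ≅ 0.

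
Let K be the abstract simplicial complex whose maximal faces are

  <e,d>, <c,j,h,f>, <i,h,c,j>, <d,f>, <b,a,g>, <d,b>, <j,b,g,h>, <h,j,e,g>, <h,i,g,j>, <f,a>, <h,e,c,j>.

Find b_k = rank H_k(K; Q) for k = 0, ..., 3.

b_0 = 1, b_1 = 3, b_2 = 0, b_3 = 0.

We work with the vertex ordering a < b < c < d < e < f < g < h < i < j. The simplices of K, each written with vertices in increasing order, are:

  0-simplices (10): a, b, c, d, e, f, g, h, i, j
  1-simplices (25): ab, af, ag, bd, bg, bh, bj, ce, cf, ch, ci, cj, de, df, eg, eh, ej, fh, fj, gh, gi, gj, hi, hj, ij
  2-simplices (19): abg, bgh, bgj, bhj, ceh, cej, cfh, cfj, chi, chj, cij, egh, egj, ehj, fhj, ghi, ghj, gij, hij
  3-simplices (6): bghj, cehj, cfhj, chij, eghj, ghij

giving chain groups C_0 ≅ Z^10, C_1 ≅ Z^25, C_2 ≅ Z^19, C_3 ≅ Z^6.

The boundary map ∂_1: C_1 → C_0 maps an edge to its endpoints' difference, ∂[p,q] = q − p. For instance
  ∂gh = h − g.
The resulting 10×25 matrix has rank 9, and its Smith normal form has invariant factors (1,1,1,1,1,1,1,1,1).

Boundary ∂_2: C_2 → C_1 maps a triangle to the signed sum of its edges. For instance
  ∂ehj = hj − ej + eh,
  ∂cfj = fj − cj + cf.
The resulting 25×19 matrix has rank 13, and its Smith normal form has invariant factors (1,1,1,1,1,1,1,1,1,1,1,1,1).

∂_3: C_3 → C_2 sends each 3-simplex σ to the alternating sum Σ_i (−1)^i (σ with its i-th vertex removed). For instance
  ∂eghj = ghj − ehj + egj − egh,
  ∂chij = hij − cij + chj − chi.
The resulting 19×6 matrix has rank 6, and its Smith normal form has invariant factors (1,1,1,1,1,1).

From H_k ≅ ker(∂_k) / im(∂_{k+1}) we obtain:

  H_0: rank C_0 − rank ∂_1 = 10 − 9 = 1, and the invariant factors of ∂_1 are all 1, so H_0 = Z.
  H_1: rank ker ∂_1 − rank ∂_2 = (25 − 9) − 13 = 3, and the invariant factors of ∂_2 are all 1, so H_1 = Z^3.
  H_2: rank ker ∂_2 − rank ∂_3 = (19 − 13) − 6 = 0, and the invariant factors of ∂_3 are all 1, so H_2 = 0.
  H_3: rank ker ∂_3 − rank ∂_4 = (6 − 6) − 0 = 0, and there is no ∂_4, so H_3 = 0.

As a check, the Euler characteristic is 10 − 25 + 19 − 6 = -2, which agrees with 1 − 3 + 0 − 0 = -2.

Hence the Betti numbers are b_0 = 1, b_1 = 3, b_2 = 0, b_3 = 0.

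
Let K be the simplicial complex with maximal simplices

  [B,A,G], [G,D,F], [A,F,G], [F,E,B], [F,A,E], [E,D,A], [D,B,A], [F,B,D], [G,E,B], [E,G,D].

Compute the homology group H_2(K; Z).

Take the total order A < B < D < E < F < G on the vertex set. Then K (dimension 2) consists of the simplices:

  0-simplices (6): A, B, D, E, F, G
  1-simplices (15): AB, AD, AE, AF, AG, BD, BE, BF, BG, DE, DF, DG, EF, EG, FG
  2-simplices (10): ABD, ABG, ADE, AEF, AFG, BDF, BEF, BEG, DEG, DFG

Hence C_0 ≅ Z^6, C_1 ≅ Z^15, C_2 ≅ Z^10.

The boundary map ∂_1: C_1 → C_0 sends each edge [p,q] (with p < q) to q − p.
The 6×15 boundary matrix has rank 5 and Smith normal form diag(1,1,1,1,1).

The boundary map ∂_2: C_2 → C_1 maps a triangle to the signed sum of its edges. For instance
  ∂BDF = DF − BF + BD,
  ∂DEG = EG − DG + DE.
The resulting 15×10 matrix has rank 10, and its Smith normal form has invariant factors (1,1,1,1,1,1,1,1,1,2).

Computing H_k = (kernel of ∂_k) / (image of ∂_{k+1}):

  H_2: rank ker ∂_2 − rank ∂_3 = (10 − 10) − 0 = 0, and there is no ∂_3, so H_2 = 0.

H_2 ≅ 0.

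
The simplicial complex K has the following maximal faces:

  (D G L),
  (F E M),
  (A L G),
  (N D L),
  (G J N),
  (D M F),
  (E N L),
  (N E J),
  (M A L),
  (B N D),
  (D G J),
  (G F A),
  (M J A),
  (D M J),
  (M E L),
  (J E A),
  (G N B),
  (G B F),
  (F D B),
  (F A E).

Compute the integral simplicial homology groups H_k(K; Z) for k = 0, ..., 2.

H_0 ≅ Z,  H_1 ≅ Z ⊕ Z_2,  H_2 = 0.

Order the vertices as A < B < D < E < F < G < J < L < M < N. Listing each simplex with vertices in this order, K has dimension 2 with simplices:

  0-simplices (10): A, B, D, E, F, G, J, L, M, N
  1-simplices (30): AE, AF, AG, AJ, AL, AM, BD, BF, BG, BN, DF, DG, DJ, DL, DM, DN, EF, EJ, EL, EM, EN, FG, FM, GJ, GL, GN, JM, JN, LM, LN
  2-simplices (20): AEF, AEJ, AFG, AGL, AJM, ALM, BDF, BDN, BFG, BGN, DFM, DGJ, DGL, DJM, DLN, EFM, EJN, ELM, ELN, GJN

so the chain groups are C_0 ≅ Z^10, C_1 ≅ Z^30, C_2 ≅ Z^20.

Boundary ∂_1: C_1 → C_0 sends each edge [p,q] (with p < q) to q − p.
The 10×30 boundary matrix has rank 9 and Smith normal form diag(1,1,1,1,1,1,1,1,1).

∂_2: C_2 → C_1 sends each 2-simplex [p,q,r] to [q,r] − [p,r] + [p,q]. For instance
  ∂DGJ = GJ − DJ + DG,
  ∂ALM = LM − AM + AL.
The 30×20 boundary matrix has rank 20 and Smith normal form diag(1,1,1,1,1,1,1,1,1,1,1,1,1,1,1,1,1,1,1,2).

From H_k ≅ ker(∂_k) / im(∂_{k+1}) we obtain:

  H_0: rank C_0 − rank ∂_1 = 10 − 9 = 1, and the invariant factors of ∂_1 are all 1, so H_0 ≅ Z.
  H_1: rank ker ∂_1 − rank ∂_2 = (30 − 9) − 20 = 1, and ∂_2 has invariant factor 2 > 1, so H_1 ≅ Z ⊕ Z_2.
  H_2: rank ker ∂_2 − rank ∂_3 = (20 − 20) − 0 = 0, and there is no ∂_3, so H_2 ≅ 0.

As a check, the Euler characteristic is 10 − 30 + 20 = 0, which agrees with 1 − 1 + 0 = 0.
(K is a triangulation of the Klein bottle.)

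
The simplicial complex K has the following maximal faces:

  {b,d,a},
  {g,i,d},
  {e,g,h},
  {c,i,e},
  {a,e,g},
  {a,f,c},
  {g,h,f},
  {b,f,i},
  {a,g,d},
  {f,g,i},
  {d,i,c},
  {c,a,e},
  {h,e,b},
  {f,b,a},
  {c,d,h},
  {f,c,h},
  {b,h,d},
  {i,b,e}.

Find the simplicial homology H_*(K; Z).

H_0 = Z,  H_1 = Z^2,  H_2 = Z.

Fix the vertex order a < b < c < d < e < f < g < h < i and write every simplex with vertices in increasing order. Then dim K = 2 and the simplices of K are:

  0-simplices (9): a, b, c, d, e, f, g, h, i
  1-simplices (27): ab, ac, ad, ae, af, ag, bd, be, bf, bh, bi, cd, ce, cf, ch, ci, dg, dh, di, eg, eh, ei, fg, fh, fi, gh, gi
  2-simplices (18): abd, abf, ace, acf, adg, aeg, bdh, beh, bei, bfi, cdh, cdi, cei, cfh, dgi, egh, fgh, fgi

so the chain groups are C_0 ≅ Z^9, C_1 ≅ Z^27, C_2 ≅ Z^18.

Boundary ∂_1: C_1 → C_0 sends each edge [p,q] (with p < q) to q − p.
This gives a 9×27 integer matrix of rank 8; reducing to Smith normal form yields diagonal entries (1,1,1,1,1,1,1,1).

The boundary map ∂_2: C_2 → C_1 maps a triangle to the signed sum of its edges. For instance
  ∂fgi = gi − fi + fg,
  ∂fgh = gh − fh + fg.
The resulting 27×18 matrix has rank 17, and its Smith normal form has invariant factors (1,1,1,1,1,1,1,1,1,1,1,1,1,1,1,1,1).

Now H_k = ker ∂_k / im ∂_{k+1}, so:

  H_0: rank C_0 − rank ∂_1 = 9 − 8 = 1, and the invariant factors of ∂_1 are all 1, so H_0 = Z.
  H_1: rank ker ∂_1 − rank ∂_2 = (27 − 8) − 17 = 2, and the invariant factors of ∂_2 are all 1, so H_1 = Z^2.
  H_2: rank ker ∂_2 − rank ∂_3 = (18 − 17) − 0 = 1, and there is no ∂_3, so H_2 = Z.

As a check, the Euler characteristic is 9 − 27 + 18 = 0, which agrees with 1 − 2 + 1 = 0.
(K is a triangulation of the torus T^2.)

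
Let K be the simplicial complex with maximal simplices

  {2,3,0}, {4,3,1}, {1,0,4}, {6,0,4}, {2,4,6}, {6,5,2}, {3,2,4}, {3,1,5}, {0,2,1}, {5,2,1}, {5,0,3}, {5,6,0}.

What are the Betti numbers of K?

Take the total order 0 < 1 < 2 < 3 < 4 < 5 < 6 on the vertex set. Then K (dimension 2) consists of the simplices:

  0-simplices (7): [0], [1], [2], [3], [4], [5], [6]
  1-simplices (18): [0,1], [0,2], [0,3], [0,4], [0,5], [0,6], [1,2], [1,3], [1,4], [1,5], [2,3], [2,4], [2,5], [2,6], [3,4], [3,5], [4,6], [5,6]
  2-simplices (12): [0,1,2], [0,1,4], [0,2,3], [0,3,5], [0,4,6], [0,5,6], [1,2,5], [1,3,4], [1,3,5], [2,3,4], [2,4,6], [2,5,6]

giving chain groups C_0 ≅ Z^7, C_1 ≅ Z^18, C_2 ≅ Z^12.

The boundary map ∂_1: C_1 → C_0 maps an edge to its endpoints' difference, ∂[p,q] = q − p. For instance
  ∂[0,5] = [5] − [0].
The resulting 7×18 matrix has rank 6, and its Smith normal form has invariant factors (1,1,1,1,1,1).

The boundary map ∂_2: C_2 → C_1 sends each 2-simplex [p,q,r] to [q,r] − [p,r] + [p,q]. For instance
  ∂[1,3,4] = [3,4] − [1,4] + [1,3],
  ∂[0,1,2] = [1,2] − [0,2] + [0,1].
As a 18×12 matrix over Z this has rank 12, with invariant factors (1,1,1,1,1,1,1,1,1,1,1,2).

From H_k ≅ ker(∂_k) / im(∂_{k+1}) we obtain:

  H_0: rank C_0 − rank ∂_1 = 7 − 6 = 1, and the invariant factors of ∂_1 are all 1, so H_0 = Z.
  H_1: rank ker ∂_1 − rank ∂_2 = (18 − 6) − 12 = 0, and ∂_2 has invariant factor 2 > 1, so H_1 = Z_2.
  H_2: rank ker ∂_2 − rank ∂_3 = (12 − 12) − 0 = 0, and there is no ∂_3, so H_2 = 0.

Hence the Betti numbers are b_0 = 1, b_1 = 0, b_2 = 0.

b_0 = 1, b_1 = 0, b_2 = 0.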